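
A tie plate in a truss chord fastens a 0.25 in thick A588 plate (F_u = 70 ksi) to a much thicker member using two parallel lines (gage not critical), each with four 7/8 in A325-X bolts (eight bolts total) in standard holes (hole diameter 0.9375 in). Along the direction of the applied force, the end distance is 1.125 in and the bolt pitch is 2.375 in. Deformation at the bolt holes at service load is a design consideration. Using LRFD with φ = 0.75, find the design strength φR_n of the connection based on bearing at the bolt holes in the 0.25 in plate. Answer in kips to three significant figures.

Per bolt r_n = 1.2 l_c t F_u ≤ 2.4 d t F_u; upper limit = 2.4 × 0.875 × 0.25 × 70 = 36.75 kips.
Edge bolt: l_c = 1.125 − 0.9375/2 = 0.6562 in → 1.2 × 0.6562 × 0.25 × 70 = 13.78 → r_n = 13.78 kips.
Interior bolts: l_c = 2.375 − 0.9375 = 1.438 in → 1.2 × 1.438 × 0.25 × 70 = 30.19 → r_n = 30.19 kips.
R_n = 2 × 13.78 + 6 × 30.19 = 208.7 kips.
Design strength φR_n = 0.75 × 208.7 = 157 kips.

157 kips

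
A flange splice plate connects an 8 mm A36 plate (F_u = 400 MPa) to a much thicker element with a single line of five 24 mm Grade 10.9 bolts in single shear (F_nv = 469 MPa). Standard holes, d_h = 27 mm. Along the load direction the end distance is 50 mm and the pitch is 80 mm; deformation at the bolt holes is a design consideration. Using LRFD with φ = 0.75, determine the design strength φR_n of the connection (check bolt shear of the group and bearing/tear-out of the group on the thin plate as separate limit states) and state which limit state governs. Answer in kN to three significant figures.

658 kN (bearing governs)

Bolt shear: A_b = π·24²/4 = 452.4 mm²; R_n = 469 × 452.4 × 5 × 1 / 1000 = 1061 kN → 0.75 × 1061 = 796 kN.
Bearing (1.2 l_c t F_u ≤ 2.4 d t F_u): upper limit = 2.4·24·8·400 / 1000 = 184.3 kN.
  Edge l_c = 50 − 27/2 = 36.5 → r_n = 140.2 kN; interior l_c = 80 − 27 = 53 → r_n = 184.3 kN.
  R_n,bearing = 1·140.2 + 4·184.3 = 877.4 kN → 0.75 × 877.4 = 658 kN.
Bearing governs: 658 kN.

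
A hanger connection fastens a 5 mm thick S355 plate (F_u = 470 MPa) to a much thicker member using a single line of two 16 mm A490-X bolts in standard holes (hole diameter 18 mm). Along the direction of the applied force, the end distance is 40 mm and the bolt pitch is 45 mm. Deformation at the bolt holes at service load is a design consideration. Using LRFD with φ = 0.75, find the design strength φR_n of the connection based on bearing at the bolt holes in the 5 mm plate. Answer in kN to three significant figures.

123 kN

Per bolt r_n = 1.2 l_c t F_u ≤ 2.4 d t F_u; upper limit = 2.4 × 16 × 5 × 470 / 1000 = 90.24 kN.
Edge bolt: l_c = 40 − 18/2 = 31 mm → 1.2 × 31 × 5 × 470 / 1000 = 87.42 → r_n = 87.42 kN.
Interior bolts: l_c = 45 − 18 = 27 mm → 1.2 × 27 × 5 × 470 / 1000 = 76.14 → r_n = 76.14 kN.
R_n = 1 × 87.42 + 1 × 76.14 = 163.6 kN.
Design strength φR_n = 0.75 × 163.6 = 123 kN.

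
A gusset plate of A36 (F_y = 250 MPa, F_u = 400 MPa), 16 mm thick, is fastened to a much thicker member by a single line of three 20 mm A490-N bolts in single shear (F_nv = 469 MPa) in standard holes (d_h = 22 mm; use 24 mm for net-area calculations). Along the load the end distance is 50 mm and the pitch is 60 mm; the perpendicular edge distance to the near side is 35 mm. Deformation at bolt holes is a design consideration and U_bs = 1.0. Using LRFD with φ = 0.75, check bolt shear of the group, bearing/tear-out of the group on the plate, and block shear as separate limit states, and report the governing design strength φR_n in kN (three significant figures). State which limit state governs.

Bolt shear: A_b = π·20²/4 = 314.2 mm²; R_n = 469 × 314.2 × 3 × 1 / 1000 = 442 kN → 0.75 × 442 = 332 kN.
Bearing: edge l_c = 39, r_n = 299.5 kN; interior l_c = 38, r_n = 291.8 kN; R_n = 299.5 + 2·291.8 = 883.2 kN → 662 kN.
Block shear: A_gv = 2720, A_nv = 1760, A_nt = 368 mm²; R_n = min(0.6F_uA_nv, 0.6F_yA_gv) + U_bs·F_u·A_nt = 555.2 kN → 416 kN.
Bolt shear governs: 332 kN.

332 kN (bolt shear governs)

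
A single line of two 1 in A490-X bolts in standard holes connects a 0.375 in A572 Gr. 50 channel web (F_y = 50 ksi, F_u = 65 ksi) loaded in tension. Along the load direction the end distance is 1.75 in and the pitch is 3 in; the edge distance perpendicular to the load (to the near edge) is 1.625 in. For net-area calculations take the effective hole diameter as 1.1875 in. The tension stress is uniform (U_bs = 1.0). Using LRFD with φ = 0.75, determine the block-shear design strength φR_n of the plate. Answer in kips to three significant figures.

Shear plane L_v = 1.75 + 1·3 = 4.75 in; A_gv = 4.75 × 0.375 = 1.781 in².
A_nv = (4.75 − 1.5·1.1875) × 0.375 = 1.113 in².
A_nt = (1.625 − 0.5·1.1875) × 0.375 = 0.3867 in².
0.6 F_u A_nv = 43.42 kips; 0.6 F_y A_gv = 53.44 kips → shear rupture governs the shear term.
R_n = 43.42 + 1.0 × 65 × 0.3867 = 68.55 kips.
Design strength φR_n = 0.75 × 68.55 = 51.4 kips.

51.4 kips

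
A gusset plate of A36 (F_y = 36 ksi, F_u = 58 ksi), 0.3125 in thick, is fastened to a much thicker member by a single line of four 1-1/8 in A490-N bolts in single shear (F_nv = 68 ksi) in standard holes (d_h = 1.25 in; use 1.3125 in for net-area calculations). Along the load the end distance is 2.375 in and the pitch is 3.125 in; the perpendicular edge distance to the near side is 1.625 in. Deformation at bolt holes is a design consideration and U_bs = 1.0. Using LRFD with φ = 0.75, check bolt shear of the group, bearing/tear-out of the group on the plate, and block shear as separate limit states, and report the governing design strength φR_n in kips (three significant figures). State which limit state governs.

71.5 kips (block shear governs)

Bolt shear: A_b = π·1.125²/4 = 0.994 in²; R_n = 68 × 0.994 × 4 × 1 = 270.4 kips → 0.75 × 270.4 = 203 kips.
Bearing: edge l_c = 1.75, r_n = 38.06 kips; interior l_c = 1.875, r_n = 40.78 kips; R_n = 38.06 + 3·40.78 = 160.4 kips → 120 kips.
Block shear: A_gv = 3.672, A_nv = 2.236, A_nt = 0.3027 in²; R_n = min(0.6F_uA_nv, 0.6F_yA_gv) + U_bs·F_u·A_nt = 95.38 kips → 71.5 kips.
Block shear governs: 71.5 kips.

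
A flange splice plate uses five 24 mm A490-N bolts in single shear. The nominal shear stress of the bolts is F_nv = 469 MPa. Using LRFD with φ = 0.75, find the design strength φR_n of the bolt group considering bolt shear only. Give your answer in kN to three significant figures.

A_b = π × 24² / 4 = 452.4 mm².
R_n = F_nv · A_b · n · n_s = 469 × 452.4 × 5 × 1 / 1000 = 1061 kN.
Design strength φR_n = 0.75 × 1061 = 796 kN.

796 kN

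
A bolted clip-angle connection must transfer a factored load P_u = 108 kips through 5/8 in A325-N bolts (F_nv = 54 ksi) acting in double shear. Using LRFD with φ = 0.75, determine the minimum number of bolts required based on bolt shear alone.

5 bolts

A_b = π·0.625²/4 = 0.3068 in².
Per-bolt design strength φR_n = 0.75 × 54 × 0.3068 × 2 = 24.85 kips.
n ≥ 108 / 24.85 = 4.346 → use 5 bolts.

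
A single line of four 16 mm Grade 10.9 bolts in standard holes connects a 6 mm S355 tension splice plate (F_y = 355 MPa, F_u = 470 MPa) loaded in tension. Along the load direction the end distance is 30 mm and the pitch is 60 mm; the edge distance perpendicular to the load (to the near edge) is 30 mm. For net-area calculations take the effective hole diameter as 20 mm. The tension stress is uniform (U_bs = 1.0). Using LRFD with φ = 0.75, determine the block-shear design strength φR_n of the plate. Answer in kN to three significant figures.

220 kN

Shear plane L_v = 30 + 3·60 = 210 mm; A_gv = 210 × 6 = 1260 mm².
A_nv = (210 − 3.5·20) × 6 = 840 mm².
A_nt = (30 − 0.5·20) × 6 = 120 mm².
0.6 F_u A_nv = 236.9 kN; 0.6 F_y A_gv = 268.4 kN → shear rupture governs the shear term.
R_n = 236.9 + 1.0 × 470 × 120 / 1000 = 293.3 kN.
Design strength φR_n = 0.75 × 293.3 = 220 kN.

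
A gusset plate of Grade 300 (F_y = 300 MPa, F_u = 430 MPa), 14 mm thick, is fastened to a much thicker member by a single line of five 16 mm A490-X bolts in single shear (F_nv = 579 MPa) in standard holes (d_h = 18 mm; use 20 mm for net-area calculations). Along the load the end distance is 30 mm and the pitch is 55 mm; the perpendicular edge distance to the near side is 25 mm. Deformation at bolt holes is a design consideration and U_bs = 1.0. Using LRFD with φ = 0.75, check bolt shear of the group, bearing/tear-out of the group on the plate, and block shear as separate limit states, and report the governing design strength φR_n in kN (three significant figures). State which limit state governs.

Bolt shear: A_b = π·16²/4 = 201.1 mm²; R_n = 579 × 201.1 × 5 × 1 / 1000 = 582.1 kN → 0.75 × 582.1 = 437 kN.
Bearing: edge l_c = 21, r_n = 151.7 kN; interior l_c = 37, r_n = 231.2 kN; R_n = 151.7 + 4·231.2 = 1076 kN → 807 kN.
Block shear: A_gv = 3500, A_nv = 2240, A_nt = 210 mm²; R_n = min(0.6F_uA_nv, 0.6F_yA_gv) + U_bs·F_u·A_nt = 668.2 kN → 501 kN.
Bolt shear governs: 437 kN.

437 kN (bolt shear governs)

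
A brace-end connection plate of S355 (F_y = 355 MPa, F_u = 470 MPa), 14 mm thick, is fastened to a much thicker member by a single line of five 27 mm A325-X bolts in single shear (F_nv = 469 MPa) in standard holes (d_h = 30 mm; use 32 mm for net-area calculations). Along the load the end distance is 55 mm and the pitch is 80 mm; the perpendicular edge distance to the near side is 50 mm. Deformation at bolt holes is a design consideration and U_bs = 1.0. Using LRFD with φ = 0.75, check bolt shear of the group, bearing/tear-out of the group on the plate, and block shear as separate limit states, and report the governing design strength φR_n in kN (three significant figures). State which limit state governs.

Bolt shear: A_b = π·27²/4 = 572.6 mm²; R_n = 469 × 572.6 × 5 × 1 / 1000 = 1343 kN → 0.75 × 1343 = 1010 kN.
Bearing: edge l_c = 40, r_n = 315.8 kN; interior l_c = 50, r_n = 394.8 kN; R_n = 315.8 + 4·394.8 = 1895 kN → 1420 kN.
Block shear: A_gv = 5250, A_nv = 3234, A_nt = 476 mm²; R_n = min(0.6F_uA_nv, 0.6F_yA_gv) + U_bs·F_u·A_nt = 1136 kN → 852 kN.
Block shear governs: 852 kN.

852 kN (block shear governs)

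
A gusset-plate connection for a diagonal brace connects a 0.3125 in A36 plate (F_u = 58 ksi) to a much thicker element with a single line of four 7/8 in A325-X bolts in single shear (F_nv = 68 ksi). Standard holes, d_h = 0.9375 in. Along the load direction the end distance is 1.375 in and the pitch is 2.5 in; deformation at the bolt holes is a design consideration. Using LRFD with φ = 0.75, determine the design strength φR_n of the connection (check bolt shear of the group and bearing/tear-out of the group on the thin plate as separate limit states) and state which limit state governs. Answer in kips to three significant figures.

91.2 kips (bearing governs)

Bolt shear: A_b = π·0.875²/4 = 0.6013 in²; R_n = 68 × 0.6013 × 4 × 1 = 163.6 kips → 0.75 × 163.6 = 123 kips.
Bearing (1.2 l_c t F_u ≤ 2.4 d t F_u): upper limit = 2.4·0.875·0.3125·58 = 38.06 kips.
  Edge l_c = 1.375 − 0.9375/2 = 0.9062 → r_n = 19.71 kips; interior l_c = 2.5 − 0.9375 = 1.562 → r_n = 33.98 kips.
  R_n,bearing = 1·19.71 + 3·33.98 = 121.7 kips → 0.75 × 121.7 = 91.2 kips.
Bearing governs: 91.2 kips.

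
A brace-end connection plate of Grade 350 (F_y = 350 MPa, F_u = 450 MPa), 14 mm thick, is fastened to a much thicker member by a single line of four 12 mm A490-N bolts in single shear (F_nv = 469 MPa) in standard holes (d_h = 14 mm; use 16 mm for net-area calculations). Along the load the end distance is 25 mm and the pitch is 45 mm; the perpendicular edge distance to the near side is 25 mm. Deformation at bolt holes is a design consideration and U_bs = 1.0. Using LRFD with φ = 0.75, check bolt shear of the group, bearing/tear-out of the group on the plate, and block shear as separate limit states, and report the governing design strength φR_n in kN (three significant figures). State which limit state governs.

159 kN (bolt shear governs)

Bolt shear: A_b = π·12²/4 = 113.1 mm²; R_n = 469 × 113.1 × 4 × 1 / 1000 = 212.2 kN → 0.75 × 212.2 = 159 kN.
Bearing: edge l_c = 18, r_n = 136.1 kN; interior l_c = 31, r_n = 181.4 kN; R_n = 136.1 + 3·181.4 = 680.4 kN → 510 kN.
Block shear: A_gv = 2240, A_nv = 1456, A_nt = 238 mm²; R_n = min(0.6F_uA_nv, 0.6F_yA_gv) + U_bs·F_u·A_nt = 500.2 kN → 375 kN.
Bolt shear governs: 159 kN.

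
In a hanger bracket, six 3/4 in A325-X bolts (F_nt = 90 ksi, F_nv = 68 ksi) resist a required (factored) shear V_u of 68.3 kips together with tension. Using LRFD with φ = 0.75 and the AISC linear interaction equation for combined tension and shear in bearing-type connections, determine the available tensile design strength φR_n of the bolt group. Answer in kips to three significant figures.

A_b = π·0.75²/4 = 0.4418 in²; f_rv = 68.3 / (6 × 0.4418) = 25.77 ksi.
F'_nt = 1.3 F_nt − (F_nt / φF_nv) f_rv = 1.3·90 − (90/(0.75·68))·25.77 = 71.53 ksi, capped at F_nt → F'_nt = 71.53 ksi.
R_n = F'_nt · A_b · n = 71.53 × 0.4418 × 6 = 189.6 kips.
Design strength φR_n = 0.75 × 189.6 = 142 kips.

142 kips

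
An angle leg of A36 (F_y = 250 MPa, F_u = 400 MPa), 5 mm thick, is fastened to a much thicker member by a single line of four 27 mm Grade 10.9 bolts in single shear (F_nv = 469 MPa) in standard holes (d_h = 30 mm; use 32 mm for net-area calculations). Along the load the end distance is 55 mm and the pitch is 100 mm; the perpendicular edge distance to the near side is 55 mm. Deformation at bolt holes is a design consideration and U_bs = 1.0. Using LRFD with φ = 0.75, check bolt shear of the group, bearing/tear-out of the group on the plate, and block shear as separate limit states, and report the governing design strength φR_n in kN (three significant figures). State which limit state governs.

Bolt shear: A_b = π·27²/4 = 572.6 mm²; R_n = 469 × 572.6 × 4 × 1 / 1000 = 1074 kN → 0.75 × 1074 = 806 kN.
Bearing: edge l_c = 40, r_n = 96 kN; interior l_c = 70, r_n = 129.6 kN; R_n = 96 + 3·129.6 = 484.8 kN → 364 kN.
Block shear: A_gv = 1775, A_nv = 1215, A_nt = 195 mm²; R_n = min(0.6F_uA_nv, 0.6F_yA_gv) + U_bs·F_u·A_nt = 344.2 kN → 258 kN.
Block shear governs: 258 kN.

258 kN (block shear governs)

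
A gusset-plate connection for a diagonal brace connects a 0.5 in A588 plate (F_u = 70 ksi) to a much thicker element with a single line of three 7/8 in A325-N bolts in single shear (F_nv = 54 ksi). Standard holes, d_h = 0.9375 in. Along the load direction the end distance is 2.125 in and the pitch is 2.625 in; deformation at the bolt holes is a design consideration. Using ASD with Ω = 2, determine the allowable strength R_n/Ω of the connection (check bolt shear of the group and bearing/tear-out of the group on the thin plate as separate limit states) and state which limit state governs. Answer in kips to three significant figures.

Bolt shear: A_b = π·0.875²/4 = 0.6013 in²; R_n = 54 × 0.6013 × 3 × 1 = 97.41 kips → 97.41 / 2 = 48.7 kips.
Bearing (1.2 l_c t F_u ≤ 2.4 d t F_u): upper limit = 2.4·0.875·0.5·70 = 73.5 kips.
  Edge l_c = 2.125 − 0.9375/2 = 1.656 → r_n = 69.56 kips; interior l_c = 2.625 − 0.9375 = 1.688 → r_n = 70.88 kips.
  R_n,bearing = 1·69.56 + 2·70.88 = 211.3 kips → 211.3 / 2 = 106 kips.
Bolt shear governs: 48.7 kips.

48.7 kips (bolt shear governs)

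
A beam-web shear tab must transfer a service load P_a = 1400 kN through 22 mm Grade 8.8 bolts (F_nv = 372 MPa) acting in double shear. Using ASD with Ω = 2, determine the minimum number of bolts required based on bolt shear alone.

A_b = π·22²/4 = 380.1 mm².
Per-bolt allowable strength R_n/Ω = 372 × 380.1 × 2 / 1000 / 2 = 141.4 kN.
n ≥ 1400 / 141.4 = 9.9 → use 10 bolts.

10 bolts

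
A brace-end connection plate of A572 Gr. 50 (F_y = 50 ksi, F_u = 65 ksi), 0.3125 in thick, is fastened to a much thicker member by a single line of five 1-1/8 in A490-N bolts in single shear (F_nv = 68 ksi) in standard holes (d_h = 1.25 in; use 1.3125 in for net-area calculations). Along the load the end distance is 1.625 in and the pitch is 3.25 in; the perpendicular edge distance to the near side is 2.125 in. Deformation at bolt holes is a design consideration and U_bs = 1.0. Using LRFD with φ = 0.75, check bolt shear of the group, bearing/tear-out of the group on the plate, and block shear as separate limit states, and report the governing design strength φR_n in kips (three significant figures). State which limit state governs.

102 kips (block shear governs)

Bolt shear: A_b = π·1.125²/4 = 0.994 in²; R_n = 68 × 0.994 × 5 × 1 = 338 kips → 0.75 × 338 = 253 kips.
Bearing: edge l_c = 1, r_n = 24.38 kips; interior l_c = 2, r_n = 48.75 kips; R_n = 24.38 + 4·48.75 = 219.4 kips → 165 kips.
Block shear: A_gv = 4.57, A_nv = 2.725, A_nt = 0.459 in²; R_n = min(0.6F_uA_nv, 0.6F_yA_gv) + U_bs·F_u·A_nt = 136.1 kips → 102 kips.
Block shear governs: 102 kips.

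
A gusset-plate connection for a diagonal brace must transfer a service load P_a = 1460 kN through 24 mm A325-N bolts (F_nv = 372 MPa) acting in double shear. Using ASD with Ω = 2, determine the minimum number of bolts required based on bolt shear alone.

A_b = π·24²/4 = 452.4 mm².
Per-bolt allowable strength R_n/Ω = 372 × 452.4 × 2 / 1000 / 2 = 168.3 kN.
n ≥ 1460 / 168.3 = 8.676 → use 9 bolts.

9 bolts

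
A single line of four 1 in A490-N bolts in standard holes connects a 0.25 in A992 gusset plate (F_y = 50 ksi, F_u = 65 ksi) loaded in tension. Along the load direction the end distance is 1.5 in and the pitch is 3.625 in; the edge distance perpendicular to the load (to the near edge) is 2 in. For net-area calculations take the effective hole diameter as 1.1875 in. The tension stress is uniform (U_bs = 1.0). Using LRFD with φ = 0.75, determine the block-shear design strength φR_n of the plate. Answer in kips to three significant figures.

77.2 kips

Shear plane L_v = 1.5 + 3·3.625 = 12.38 in; A_gv = 12.38 × 0.25 = 3.094 in².
A_nv = (12.38 − 3.5·1.1875) × 0.25 = 2.055 in².
A_nt = (2 − 0.5·1.1875) × 0.25 = 0.3516 in².
0.6 F_u A_nv = 80.13 kips; 0.6 F_y A_gv = 92.81 kips → shear rupture governs the shear term.
R_n = 80.13 + 1.0 × 65 × 0.3516 = 103 kips.
Design strength φR_n = 0.75 × 103 = 77.2 kips.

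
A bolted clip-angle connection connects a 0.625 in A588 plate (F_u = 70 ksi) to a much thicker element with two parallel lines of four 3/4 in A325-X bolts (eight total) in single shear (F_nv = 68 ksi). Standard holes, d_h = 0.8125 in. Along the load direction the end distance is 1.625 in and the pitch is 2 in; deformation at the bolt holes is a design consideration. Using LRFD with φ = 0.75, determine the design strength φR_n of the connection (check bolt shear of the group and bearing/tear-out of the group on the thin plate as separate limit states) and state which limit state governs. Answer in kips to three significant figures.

180 kips (bolt shear governs)

Bolt shear: A_b = π·0.75²/4 = 0.4418 in²; R_n = 68 × 0.4418 × 8 × 1 = 240.3 kips → 0.75 × 240.3 = 180 kips.
Bearing (1.2 l_c t F_u ≤ 2.4 d t F_u): upper limit = 2.4·0.75·0.625·70 = 78.75 kips.
  Edge l_c = 1.625 − 0.8125/2 = 1.219 → r_n = 63.98 kips; interior l_c = 2 − 0.8125 = 1.188 → r_n = 62.34 kips.
  R_n,bearing = 2·63.98 + 6·62.34 = 502 kips → 0.75 × 502 = 377 kips.
Bolt shear governs: 180 kips.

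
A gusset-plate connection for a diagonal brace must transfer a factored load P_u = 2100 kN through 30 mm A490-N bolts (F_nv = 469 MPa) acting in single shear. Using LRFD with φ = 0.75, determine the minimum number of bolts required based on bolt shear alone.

9 bolts

A_b = π·30²/4 = 706.9 mm².
Per-bolt design strength φR_n = 0.75 × 469 × 706.9 × 1 / 1000 = 248.6 kN.
n ≥ 2100 / 248.6 = 8.446 → use 9 bolts.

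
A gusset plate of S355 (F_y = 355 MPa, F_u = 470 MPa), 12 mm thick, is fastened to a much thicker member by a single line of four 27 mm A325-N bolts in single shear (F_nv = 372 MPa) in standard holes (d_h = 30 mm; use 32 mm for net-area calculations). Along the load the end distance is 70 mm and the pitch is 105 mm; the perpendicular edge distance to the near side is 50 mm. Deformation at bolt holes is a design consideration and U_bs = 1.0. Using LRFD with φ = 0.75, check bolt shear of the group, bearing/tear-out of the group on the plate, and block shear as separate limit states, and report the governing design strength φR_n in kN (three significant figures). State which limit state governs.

Bolt shear: A_b = π·27²/4 = 572.6 mm²; R_n = 372 × 572.6 × 4 × 1 / 1000 = 852 kN → 0.75 × 852 = 639 kN.
Bearing: edge l_c = 55, r_n = 365.5 kN; interior l_c = 75, r_n = 365.5 kN; R_n = 365.5 + 3·365.5 = 1462 kN → 1100 kN.
Block shear: A_gv = 4620, A_nv = 3276, A_nt = 408 mm²; R_n = min(0.6F_uA_nv, 0.6F_yA_gv) + U_bs·F_u·A_nt = 1116 kN → 837 kN.
Bolt shear governs: 639 kN.

639 kN (bolt shear governs)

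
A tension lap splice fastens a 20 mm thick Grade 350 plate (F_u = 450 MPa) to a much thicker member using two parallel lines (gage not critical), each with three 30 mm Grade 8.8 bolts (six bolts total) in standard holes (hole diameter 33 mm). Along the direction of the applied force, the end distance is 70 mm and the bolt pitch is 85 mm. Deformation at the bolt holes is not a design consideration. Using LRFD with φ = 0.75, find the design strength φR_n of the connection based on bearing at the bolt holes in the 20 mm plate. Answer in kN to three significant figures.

3190 kN

Per bolt r_n = 1.5 l_c t F_u ≤ 3.0 d t F_u; upper limit = 3.0 × 30 × 20 × 450 / 1000 = 810 kN.
Edge bolt: l_c = 70 − 33/2 = 53.5 mm → 1.5 × 53.5 × 20 × 450 / 1000 = 722.2 → r_n = 722.2 kN.
Interior bolts: l_c = 85 − 33 = 52 mm → 1.5 × 52 × 20 × 450 / 1000 = 702 → r_n = 702 kN.
R_n = 2 × 722.2 + 4 × 702 = 4252 kN.
Design strength φR_n = 0.75 × 4252 = 3190 kN.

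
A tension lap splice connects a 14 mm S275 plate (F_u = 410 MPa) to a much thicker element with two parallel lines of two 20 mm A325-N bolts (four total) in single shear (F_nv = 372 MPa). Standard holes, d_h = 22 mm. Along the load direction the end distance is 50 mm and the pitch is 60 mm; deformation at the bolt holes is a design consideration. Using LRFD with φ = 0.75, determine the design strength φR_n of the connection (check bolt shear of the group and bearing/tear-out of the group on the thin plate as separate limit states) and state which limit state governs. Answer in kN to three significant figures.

Bolt shear: A_b = π·20²/4 = 314.2 mm²; R_n = 372 × 314.2 × 4 × 1 / 1000 = 467.5 kN → 0.75 × 467.5 = 351 kN.
Bearing (1.2 l_c t F_u ≤ 2.4 d t F_u): upper limit = 2.4·20·14·410 / 1000 = 275.5 kN.
  Edge l_c = 50 − 22/2 = 39 → r_n = 268.6 kN; interior l_c = 60 − 22 = 38 → r_n = 261.7 kN.
  R_n,bearing = 2·268.6 + 2·261.7 = 1061 kN → 0.75 × 1061 = 796 kN.
Bolt shear governs: 351 kN.

351 kN (bolt shear governs)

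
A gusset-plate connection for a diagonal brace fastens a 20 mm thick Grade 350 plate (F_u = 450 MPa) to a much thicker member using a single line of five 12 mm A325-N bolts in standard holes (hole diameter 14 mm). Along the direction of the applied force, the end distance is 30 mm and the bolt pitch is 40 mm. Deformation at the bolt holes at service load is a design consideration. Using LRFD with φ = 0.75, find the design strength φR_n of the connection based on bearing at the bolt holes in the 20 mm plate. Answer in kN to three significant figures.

Per bolt r_n = 1.2 l_c t F_u ≤ 2.4 d t F_u; upper limit = 2.4 × 12 × 20 × 450 / 1000 = 259.2 kN.
Edge bolt: l_c = 30 − 14/2 = 23 mm → 1.2 × 23 × 20 × 450 / 1000 = 248.4 → r_n = 248.4 kN.
Interior bolts: l_c = 40 − 14 = 26 mm → 1.2 × 26 × 20 × 450 / 1000 = 280.8 → r_n = 259.2 kN.
R_n = 1 × 248.4 + 4 × 259.2 = 1285 kN.
Design strength φR_n = 0.75 × 1285 = 964 kN.

964 kN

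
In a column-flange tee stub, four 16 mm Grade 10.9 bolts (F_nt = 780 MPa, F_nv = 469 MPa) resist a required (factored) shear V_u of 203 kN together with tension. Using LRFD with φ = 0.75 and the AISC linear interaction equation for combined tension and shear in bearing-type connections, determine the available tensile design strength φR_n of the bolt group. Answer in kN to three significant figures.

A_b = π·16²/4 = 201.1 mm²; f_rv = 203 × 1000 / (4 × 201.1) = 252.4 MPa.
F'_nt = 1.3 F_nt − (F_nt / φF_nv) f_rv = 1.3·780 − (780/(0.75·469))·252.4 = 454.3 MPa, capped at F_nt → F'_nt = 454.3 MPa.
R_n = F'_nt · A_b · n = 454.3 × 201.1 × 4 / 1000 = 365.4 kN.
Design strength φR_n = 0.75 × 365.4 = 274 kN.

274 kN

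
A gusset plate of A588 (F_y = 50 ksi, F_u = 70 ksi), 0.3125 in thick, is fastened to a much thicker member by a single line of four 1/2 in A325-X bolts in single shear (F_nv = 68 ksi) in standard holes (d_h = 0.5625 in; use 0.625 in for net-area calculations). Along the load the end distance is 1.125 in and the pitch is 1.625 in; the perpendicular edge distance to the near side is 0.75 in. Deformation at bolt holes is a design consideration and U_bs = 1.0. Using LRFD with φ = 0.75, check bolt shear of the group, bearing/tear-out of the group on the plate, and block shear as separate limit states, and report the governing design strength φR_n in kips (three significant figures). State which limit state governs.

Bolt shear: A_b = π·0.5²/4 = 0.1963 in²; R_n = 68 × 0.1963 × 4 × 1 = 53.41 kips → 0.75 × 53.41 = 40.1 kips.
Bearing: edge l_c = 0.8438, r_n = 22.15 kips; interior l_c = 1.062, r_n = 26.25 kips; R_n = 22.15 + 3·26.25 = 100.9 kips → 75.7 kips.
Block shear: A_gv = 1.875, A_nv = 1.191, A_nt = 0.1367 in²; R_n = min(0.6F_uA_nv, 0.6F_yA_gv) + U_bs·F_u·A_nt = 59.61 kips → 44.7 kips.
Bolt shear governs: 40.1 kips.

40.1 kips (bolt shear governs)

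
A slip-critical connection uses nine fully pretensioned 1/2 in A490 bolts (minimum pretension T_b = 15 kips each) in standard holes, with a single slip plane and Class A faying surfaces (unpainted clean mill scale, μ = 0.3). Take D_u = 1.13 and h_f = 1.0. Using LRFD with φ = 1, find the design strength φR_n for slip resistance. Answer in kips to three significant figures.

R_n = μ · D_u · h_f · T_b · n_s · n_b = 0.3 × 1.13 × 1.0 × 15 × 1 × 9 = 45.76 kips.
Design strength φR_n = 1 × 45.76 = 45.8 kips.

45.8 kips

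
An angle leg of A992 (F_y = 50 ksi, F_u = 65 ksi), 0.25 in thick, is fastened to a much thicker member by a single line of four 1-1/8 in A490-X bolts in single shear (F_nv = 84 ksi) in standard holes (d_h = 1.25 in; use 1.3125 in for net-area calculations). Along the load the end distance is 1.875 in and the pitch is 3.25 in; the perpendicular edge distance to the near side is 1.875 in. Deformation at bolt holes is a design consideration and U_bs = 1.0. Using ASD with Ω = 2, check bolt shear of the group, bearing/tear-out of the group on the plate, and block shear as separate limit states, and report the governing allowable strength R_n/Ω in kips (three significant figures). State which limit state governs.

44.2 kips (block shear governs)

Bolt shear: A_b = π·1.125²/4 = 0.994 in²; R_n = 84 × 0.994 × 4 × 1 = 334 kips → 334 / 2 = 167 kips.
Bearing: edge l_c = 1.25, r_n = 24.38 kips; interior l_c = 2, r_n = 39 kips; R_n = 24.38 + 3·39 = 141.4 kips → 70.7 kips.
Block shear: A_gv = 2.906, A_nv = 1.758, A_nt = 0.3047 in²; R_n = min(0.6F_uA_nv, 0.6F_yA_gv) + U_bs·F_u·A_nt = 88.36 kips → 44.2 kips.
Block shear governs: 44.2 kips.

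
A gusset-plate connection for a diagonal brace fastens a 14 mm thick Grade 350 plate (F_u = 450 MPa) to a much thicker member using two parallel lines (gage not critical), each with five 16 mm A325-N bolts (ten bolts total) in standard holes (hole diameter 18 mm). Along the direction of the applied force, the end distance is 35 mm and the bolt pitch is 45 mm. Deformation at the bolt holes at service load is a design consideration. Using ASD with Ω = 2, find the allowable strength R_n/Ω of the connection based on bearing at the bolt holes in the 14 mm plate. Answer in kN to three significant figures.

1010 kN

Per bolt r_n = 1.2 l_c t F_u ≤ 2.4 d t F_u; upper limit = 2.4 × 16 × 14 × 450 / 1000 = 241.9 kN.
Edge bolt: l_c = 35 − 18/2 = 26 mm → 1.2 × 26 × 14 × 450 / 1000 = 196.6 → r_n = 196.6 kN.
Interior bolts: l_c = 45 − 18 = 27 mm → 1.2 × 27 × 14 × 450 / 1000 = 204.1 → r_n = 204.1 kN.
R_n = 2 × 196.6 + 8 × 204.1 = 2026 kN.
Allowable strength R_n/Ω = 2026 / 2 = 1010 kN.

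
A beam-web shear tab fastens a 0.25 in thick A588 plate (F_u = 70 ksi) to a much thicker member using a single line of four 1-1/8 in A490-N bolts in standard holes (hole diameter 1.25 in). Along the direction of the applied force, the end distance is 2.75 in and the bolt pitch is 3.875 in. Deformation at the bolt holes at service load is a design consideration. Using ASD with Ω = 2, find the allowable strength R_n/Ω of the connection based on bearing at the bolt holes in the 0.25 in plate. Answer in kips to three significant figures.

93.2 kips

Per bolt r_n = 1.2 l_c t F_u ≤ 2.4 d t F_u; upper limit = 2.4 × 1.125 × 0.25 × 70 = 47.25 kips.
Edge bolt: l_c = 2.75 − 1.25/2 = 2.125 in → 1.2 × 2.125 × 0.25 × 70 = 44.62 → r_n = 44.62 kips.
Interior bolts: l_c = 3.875 − 1.25 = 2.625 in → 1.2 × 2.625 × 0.25 × 70 = 55.12 → r_n = 47.25 kips.
R_n = 1 × 44.62 + 3 × 47.25 = 186.4 kips.
Allowable strength R_n/Ω = 186.4 / 2 = 93.2 kips.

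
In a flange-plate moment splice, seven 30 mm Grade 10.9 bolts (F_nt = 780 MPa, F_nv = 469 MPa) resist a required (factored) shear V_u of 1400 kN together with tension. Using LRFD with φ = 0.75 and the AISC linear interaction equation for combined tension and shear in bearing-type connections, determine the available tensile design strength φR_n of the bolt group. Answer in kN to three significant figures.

1430 kN

A_b = π·30²/4 = 706.9 mm²; f_rv = 1400 × 1000 / (7 × 706.9) = 282.9 MPa.
F'_nt = 1.3 F_nt − (F_nt / φF_nv) f_rv = 1.3·780 − (780/(0.75·469))·282.9 = 386.6 MPa, capped at F_nt → F'_nt = 386.6 MPa.
R_n = F'_nt · A_b · n = 386.6 × 706.9 × 7 / 1000 = 1913 kN.
Design strength φR_n = 0.75 × 1913 = 1430 kN.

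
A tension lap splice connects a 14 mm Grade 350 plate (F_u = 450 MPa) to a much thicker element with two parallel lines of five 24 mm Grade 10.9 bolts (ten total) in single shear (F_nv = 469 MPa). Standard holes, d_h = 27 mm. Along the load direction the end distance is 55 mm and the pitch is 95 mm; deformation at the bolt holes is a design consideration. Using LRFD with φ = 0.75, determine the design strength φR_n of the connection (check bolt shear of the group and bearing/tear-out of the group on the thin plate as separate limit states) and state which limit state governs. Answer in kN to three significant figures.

Bolt shear: A_b = π·24²/4 = 452.4 mm²; R_n = 469 × 452.4 × 10 × 1 / 1000 = 2122 kN → 0.75 × 2122 = 1590 kN.
Bearing (1.2 l_c t F_u ≤ 2.4 d t F_u): upper limit = 2.4·24·14·450 / 1000 = 362.9 kN.
  Edge l_c = 55 − 27/2 = 41.5 → r_n = 313.7 kN; interior l_c = 95 − 27 = 68 → r_n = 362.9 kN.
  R_n,bearing = 2·313.7 + 8·362.9 = 3531 kN → 0.75 × 3531 = 2650 kN.
Bolt shear governs: 1590 kN.

1590 kN (bolt shear governs)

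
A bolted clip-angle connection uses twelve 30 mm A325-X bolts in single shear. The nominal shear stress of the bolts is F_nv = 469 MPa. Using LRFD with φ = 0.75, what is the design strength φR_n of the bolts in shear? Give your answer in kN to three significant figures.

A_b = π × 30² / 4 = 706.9 mm².
R_n = F_nv · A_b · n · n_s = 469 × 706.9 × 12 × 1 / 1000 = 3978 kN.
Design strength φR_n = 0.75 × 3978 = 2980 kN.

2980 kN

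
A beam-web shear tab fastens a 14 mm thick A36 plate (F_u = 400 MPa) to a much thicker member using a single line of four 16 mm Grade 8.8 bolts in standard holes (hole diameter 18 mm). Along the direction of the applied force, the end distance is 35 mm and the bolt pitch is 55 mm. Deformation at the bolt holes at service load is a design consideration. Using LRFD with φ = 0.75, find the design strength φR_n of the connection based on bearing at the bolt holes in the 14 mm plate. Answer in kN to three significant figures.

Per bolt r_n = 1.2 l_c t F_u ≤ 2.4 d t F_u; upper limit = 2.4 × 16 × 14 × 400 / 1000 = 215 kN.
Edge bolt: l_c = 35 − 18/2 = 26 mm → 1.2 × 26 × 14 × 400 / 1000 = 174.7 → r_n = 174.7 kN.
Interior bolts: l_c = 55 − 18 = 37 mm → 1.2 × 37 × 14 × 400 / 1000 = 248.6 → r_n = 215 kN.
R_n = 1 × 174.7 + 3 × 215 = 819.8 kN.
Design strength φR_n = 0.75 × 819.8 = 615 kN.

615 kN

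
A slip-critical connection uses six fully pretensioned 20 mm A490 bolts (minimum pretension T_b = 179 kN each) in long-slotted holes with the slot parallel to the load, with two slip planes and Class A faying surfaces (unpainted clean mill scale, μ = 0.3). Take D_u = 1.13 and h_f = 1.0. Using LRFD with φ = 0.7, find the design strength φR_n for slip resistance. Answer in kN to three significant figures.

510 kN

R_n = μ · D_u · h_f · T_b · n_s · n_b = 0.3 × 1.13 × 1.0 × 179 × 2 × 6 = 728.2 kN.
Design strength φR_n = 0.7 × 728.2 = 510 kN.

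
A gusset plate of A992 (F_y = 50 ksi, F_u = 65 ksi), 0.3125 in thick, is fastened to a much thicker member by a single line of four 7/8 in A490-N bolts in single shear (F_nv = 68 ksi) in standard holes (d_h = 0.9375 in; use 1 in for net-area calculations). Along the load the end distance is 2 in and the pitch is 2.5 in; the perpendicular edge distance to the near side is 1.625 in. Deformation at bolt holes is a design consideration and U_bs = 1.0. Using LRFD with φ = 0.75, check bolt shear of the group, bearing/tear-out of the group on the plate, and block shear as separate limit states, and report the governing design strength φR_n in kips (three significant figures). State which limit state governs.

Bolt shear: A_b = π·0.875²/4 = 0.6013 in²; R_n = 68 × 0.6013 × 4 × 1 = 163.6 kips → 0.75 × 163.6 = 123 kips.
Bearing: edge l_c = 1.531, r_n = 37.32 kips; interior l_c = 1.562, r_n = 38.09 kips; R_n = 37.32 + 3·38.09 = 151.6 kips → 114 kips.
Block shear: A_gv = 2.969, A_nv = 1.875, A_nt = 0.3516 in²; R_n = min(0.6F_uA_nv, 0.6F_yA_gv) + U_bs·F_u·A_nt = 95.98 kips → 72 kips.
Block shear governs: 72 kips.

72 kips (block shear governs)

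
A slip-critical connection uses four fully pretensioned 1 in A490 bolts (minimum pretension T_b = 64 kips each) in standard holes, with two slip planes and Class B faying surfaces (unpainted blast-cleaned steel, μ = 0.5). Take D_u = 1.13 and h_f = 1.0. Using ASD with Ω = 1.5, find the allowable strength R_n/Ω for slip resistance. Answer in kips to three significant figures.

193 kips

R_n = μ · D_u · h_f · T_b · n_s · n_b = 0.5 × 1.13 × 1.0 × 64 × 2 × 4 = 289.3 kips.
Allowable strength R_n/Ω = 289.3 / 1.5 = 193 kips.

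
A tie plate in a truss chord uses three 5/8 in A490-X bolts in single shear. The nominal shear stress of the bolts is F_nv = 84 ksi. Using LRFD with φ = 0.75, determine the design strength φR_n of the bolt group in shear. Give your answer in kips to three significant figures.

A_b = π × 0.625² / 4 = 0.3068 in².
R_n = F_nv · A_b · n · n_s = 84 × 0.3068 × 3 × 1 = 77.31 kips.
Design strength φR_n = 0.75 × 77.31 = 58 kips.

58 kips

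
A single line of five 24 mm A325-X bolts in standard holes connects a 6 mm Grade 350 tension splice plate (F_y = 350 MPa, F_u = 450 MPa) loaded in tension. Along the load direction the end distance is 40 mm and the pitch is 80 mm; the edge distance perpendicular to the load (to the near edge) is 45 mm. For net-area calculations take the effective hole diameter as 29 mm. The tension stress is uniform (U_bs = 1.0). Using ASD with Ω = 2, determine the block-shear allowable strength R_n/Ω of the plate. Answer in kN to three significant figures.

227 kN

Shear plane L_v = 40 + 4·80 = 360 mm; A_gv = 360 × 6 = 2160 mm².
A_nv = (360 − 4.5·29) × 6 = 1377 mm².
A_nt = (45 − 0.5·29) × 6 = 183 mm².
0.6 F_u A_nv = 371.8 kN; 0.6 F_y A_gv = 453.6 kN → shear rupture governs the shear term.
R_n = 371.8 + 1.0 × 450 × 183 / 1000 = 454.1 kN.
Allowable strength R_n/Ω = 454.1 / 2 = 227 kN.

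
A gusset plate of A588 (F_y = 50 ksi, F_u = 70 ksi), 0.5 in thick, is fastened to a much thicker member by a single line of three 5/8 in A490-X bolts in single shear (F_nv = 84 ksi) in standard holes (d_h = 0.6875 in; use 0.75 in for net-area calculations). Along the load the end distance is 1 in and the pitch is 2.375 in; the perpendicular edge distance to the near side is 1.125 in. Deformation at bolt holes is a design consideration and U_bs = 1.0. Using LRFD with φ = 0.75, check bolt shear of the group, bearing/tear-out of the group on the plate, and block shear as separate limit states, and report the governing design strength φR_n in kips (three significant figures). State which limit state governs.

58 kips (bolt shear governs)

Bolt shear: A_b = π·0.625²/4 = 0.3068 in²; R_n = 84 × 0.3068 × 3 × 1 = 77.31 kips → 0.75 × 77.31 = 58 kips.
Bearing: edge l_c = 0.6562, r_n = 27.56 kips; interior l_c = 1.688, r_n = 52.5 kips; R_n = 27.56 + 2·52.5 = 132.6 kips → 99.4 kips.
Block shear: A_gv = 2.875, A_nv = 1.938, A_nt = 0.375 in²; R_n = min(0.6F_uA_nv, 0.6F_yA_gv) + U_bs·F_u·A_nt = 107.6 kips → 80.7 kips.
Bolt shear governs: 58 kips.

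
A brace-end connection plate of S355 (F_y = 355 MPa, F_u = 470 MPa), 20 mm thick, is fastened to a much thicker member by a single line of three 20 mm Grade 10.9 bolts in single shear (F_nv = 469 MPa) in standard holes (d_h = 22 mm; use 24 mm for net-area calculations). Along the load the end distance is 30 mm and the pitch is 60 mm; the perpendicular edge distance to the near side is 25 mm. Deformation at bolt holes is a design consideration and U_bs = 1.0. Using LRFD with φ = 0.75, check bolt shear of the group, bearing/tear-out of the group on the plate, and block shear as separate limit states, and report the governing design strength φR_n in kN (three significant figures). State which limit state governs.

332 kN (bolt shear governs)

Bolt shear: A_b = π·20²/4 = 314.2 mm²; R_n = 469 × 314.2 × 3 × 1 / 1000 = 442 kN → 0.75 × 442 = 332 kN.
Bearing: edge l_c = 19, r_n = 214.3 kN; interior l_c = 38, r_n = 428.6 kN; R_n = 214.3 + 2·428.6 = 1072 kN → 804 kN.
Block shear: A_gv = 3000, A_nv = 1800, A_nt = 260 mm²; R_n = min(0.6F_uA_nv, 0.6F_yA_gv) + U_bs·F_u·A_nt = 629.8 kN → 472 kN.
Bolt shear governs: 332 kN.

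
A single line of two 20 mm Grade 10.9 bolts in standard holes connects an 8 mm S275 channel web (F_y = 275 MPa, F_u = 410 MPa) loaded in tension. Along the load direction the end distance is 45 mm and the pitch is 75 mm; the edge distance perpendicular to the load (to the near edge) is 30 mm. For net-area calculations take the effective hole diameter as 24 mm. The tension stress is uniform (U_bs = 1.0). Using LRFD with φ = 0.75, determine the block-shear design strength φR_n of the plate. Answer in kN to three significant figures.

163 kN

Shear plane L_v = 45 + 1·75 = 120 mm; A_gv = 120 × 8 = 960 mm².
A_nv = (120 − 1.5·24) × 8 = 672 mm².
A_nt = (30 − 0.5·24) × 8 = 144 mm².
0.6 F_u A_nv = 165.3 kN; 0.6 F_y A_gv = 158.4 kN → shear yielding governs the shear term.
R_n = 158.4 + 1.0 × 410 × 144 / 1000 = 217.4 kN.
Design strength φR_n = 0.75 × 217.4 = 163 kN.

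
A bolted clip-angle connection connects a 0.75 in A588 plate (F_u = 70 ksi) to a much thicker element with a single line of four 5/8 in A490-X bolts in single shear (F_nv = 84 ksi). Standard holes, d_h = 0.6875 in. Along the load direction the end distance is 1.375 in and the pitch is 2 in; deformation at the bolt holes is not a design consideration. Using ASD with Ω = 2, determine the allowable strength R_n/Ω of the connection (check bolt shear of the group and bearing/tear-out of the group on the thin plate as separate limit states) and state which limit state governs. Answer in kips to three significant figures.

Bolt shear: A_b = π·0.625²/4 = 0.3068 in²; R_n = 84 × 0.3068 × 4 × 1 = 103.1 kips → 103.1 / 2 = 51.5 kips.
Bearing (1.5 l_c t F_u ≤ 3.0 d t F_u): upper limit = 3.0·0.625·0.75·70 = 98.44 kips.
  Edge l_c = 1.375 − 0.6875/2 = 1.031 → r_n = 81.21 kips; interior l_c = 2 − 0.6875 = 1.312 → r_n = 98.44 kips.
  R_n,bearing = 1·81.21 + 3·98.44 = 376.5 kips → 376.5 / 2 = 188 kips.
Bolt shear governs: 51.5 kips.

51.5 kips (bolt shear governs)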